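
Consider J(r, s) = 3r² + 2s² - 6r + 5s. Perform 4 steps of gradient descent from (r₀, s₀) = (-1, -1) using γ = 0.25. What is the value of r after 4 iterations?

0.875

∇J = (6r - 6, 4s + 5)
Step 1: at (-1, -1), ∇J = (-12, 1) → (-1, -1) − 0.25·(-12, 1) = (2, -1.25)
Step 2: at (2, -1.25), ∇J = (6, 0) → (2, -1.25) − 0.25·(6, 0) = (0.5, -1.25)
Step 3: at (0.5, -1.25), ∇J = (-3, 0) → (0.5, -1.25) − 0.25·(-3, 0) = (1.25, -1.25)
Step 4: at (1.25, -1.25), ∇J = (1.5, 0) → (1.25, -1.25) − 0.25·(1.5, 0) = (0.875, -1.25)
r = 0.875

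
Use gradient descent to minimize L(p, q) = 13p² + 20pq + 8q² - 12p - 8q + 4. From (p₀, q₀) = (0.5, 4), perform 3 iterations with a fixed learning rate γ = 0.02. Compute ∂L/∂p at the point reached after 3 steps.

∇L = (26p + 20q - 12, 20p + 16q - 8)
Step 1: at (0.5, 4), ∇L = (81, 66) → (0.5, 4) − 0.02·(81, 66) = (-1.12, 2.68)
Step 2: at (-1.12, 2.68), ∇L = (12.48, 12.48) → (-1.12, 2.68) − 0.02·(12.48, 12.48) = (-1.3696, 2.4304)
Step 3: at (-1.3696, 2.4304), ∇L = (0.9984, 3.4944) → (-1.3696, 2.4304) − 0.02·(0.9984, 3.4944) = (-1.389568, 2.360512)
∂L/∂p at (-1.389568, 2.360512) = -0.918528

-0.918528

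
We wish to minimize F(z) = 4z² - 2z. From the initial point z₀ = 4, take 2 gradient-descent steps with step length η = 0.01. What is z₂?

3.424

F′(z) = 8z - 2
z₁ = 4 − 0.01·30 = 3.7
z₂ = 3.7 − 0.01·27.6 = 3.424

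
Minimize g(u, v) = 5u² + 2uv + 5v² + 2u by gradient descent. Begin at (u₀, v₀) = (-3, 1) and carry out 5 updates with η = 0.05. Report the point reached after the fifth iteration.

∇g = (10u + 2v + 2, 2u + 10v)
Step 1: at (-3, 1), ∇g = (-26, 4) → (-3, 1) − 0.05·(-26, 4) = (-1.7, 0.8)
Step 2: at (-1.7, 0.8), ∇g = (-13.4, 4.6) → (-1.7, 0.8) − 0.05·(-13.4, 4.6) = (-1.03, 0.57)
Step 3: at (-1.03, 0.57), ∇g = (-7.16, 3.64) → (-1.03, 0.57) − 0.05·(-7.16, 3.64) = (-0.672, 0.388)
Step 4: at (-0.672, 0.388), ∇g = (-3.944, 2.536) → (-0.672, 0.388) − 0.05·(-3.944, 2.536) = (-0.4748, 0.2612)
Step 5: at (-0.4748, 0.2612), ∇g = (-2.2256, 1.6624) → (-0.4748, 0.2612) − 0.05·(-2.2256, 1.6624) = (-0.36352, 0.17808)

(-0.36352, 0.17808)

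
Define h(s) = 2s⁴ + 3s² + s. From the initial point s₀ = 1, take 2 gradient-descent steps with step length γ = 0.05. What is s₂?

0.11875

h′(s) = 8s³ + 6s + 1
Step 1: h′(1) = 15; s₁ = 1 − 0.05·15 = 0.25
Step 2: h′(0.25) = 2.625; s₂ = 0.25 − 0.05·2.625 = 0.11875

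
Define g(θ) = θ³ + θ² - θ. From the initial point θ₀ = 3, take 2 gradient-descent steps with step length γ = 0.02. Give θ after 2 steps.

g′(θ) = 3θ² + 2θ - 1
Step 1: g′(3) = 32; θ₁ = 3 − 0.02·32 = 2.36
Step 2: g′(2.36) = 20.4288; θ₂ = 2.36 − 0.02·20.4288 = 1.951424

1.951424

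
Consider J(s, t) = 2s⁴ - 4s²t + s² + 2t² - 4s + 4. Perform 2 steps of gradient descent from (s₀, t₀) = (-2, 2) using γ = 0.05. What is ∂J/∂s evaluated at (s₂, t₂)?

-6.608

∇J = (8s³ - 8st + 2s - 4, -4s² + 4t)
Step 1: at (-2, 2), ∇J = (-40, -8) → (-2, 2) − 0.05·(-40, -8) = (0, 2.4)
Step 2: at (0, 2.4), ∇J = (-4, 9.6) → (0, 2.4) − 0.05·(-4, 9.6) = (0.2, 1.92)
∂J/∂s at (0.2, 1.92) = -6.608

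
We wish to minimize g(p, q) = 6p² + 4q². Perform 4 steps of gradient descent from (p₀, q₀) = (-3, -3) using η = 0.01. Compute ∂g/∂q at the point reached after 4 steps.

∇g = (12p, 8q)
(p₁, q₁) = (-3, -3) − 0.01·(-36, -24) = (-2.64, -2.76)
(p₂, q₂) = (-2.64, -2.76) − 0.01·(-31.68, -22.08) = (-2.3232, -2.5392)
(p₃, q₃) = (-2.3232, -2.5392) − 0.01·(-27.8784, -20.3136) = (-2.044416, -2.336064)
(p₄, q₄) = (-2.044416, -2.336064) − 0.01·(-24.532992, -18.688512) = (-1.79908608, -2.14917888)
∂g/∂q at (-1.79908608, -2.14917888) = -17.19343104

-17.19343104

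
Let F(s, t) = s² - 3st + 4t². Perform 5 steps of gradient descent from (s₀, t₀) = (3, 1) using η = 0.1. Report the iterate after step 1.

(2.7, 1.1)

∇F = (2s - 3t, -3s + 8t)
Step 1: at (3, 1), ∇F = (3, -1) → (3, 1) − 0.1·(3, -1) = (2.7, 1.1)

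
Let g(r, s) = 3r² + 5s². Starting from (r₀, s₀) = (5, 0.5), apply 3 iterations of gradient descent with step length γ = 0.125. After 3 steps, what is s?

-0.0078125

∇g = (6r, 10s)
Step 1: at (5, 0.5), ∇g = (30, 5) → (5, 0.5) − 0.125·(30, 5) = (1.25, -0.125)
Step 2: at (1.25, -0.125), ∇g = (7.5, -1.25) → (1.25, -0.125) − 0.125·(7.5, -1.25) = (0.3125, 0.03125)
Step 3: at (0.3125, 0.03125), ∇g = (1.875, 0.3125) → (0.3125, 0.03125) − 0.125·(1.875, 0.3125) = (0.078125, -0.0078125)
s = -0.0078125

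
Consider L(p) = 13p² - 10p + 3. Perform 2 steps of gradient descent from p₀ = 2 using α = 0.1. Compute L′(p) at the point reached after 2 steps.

L′(p) = 26p - 10
Step 1: L′(2) = 42; p₁ = 2 − 0.1·42 = -2.2
Step 2: L′(-2.2) = -67.2; p₂ = -2.2 − 0.1·(-67.2) = 4.52
L′(p) at (4.52) = 107.52

107.52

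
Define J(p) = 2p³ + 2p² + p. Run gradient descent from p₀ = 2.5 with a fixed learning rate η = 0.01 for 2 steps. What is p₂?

1.6807865

J′(p) = 6p² + 4p + 1
Step 1: J′(2.5) = 48.5; p₁ = 2.5 − 0.01·48.5 = 2.015
Step 2: J′(2.015) = 33.42135; p₂ = 2.015 − 0.01·33.42135 = 1.6807865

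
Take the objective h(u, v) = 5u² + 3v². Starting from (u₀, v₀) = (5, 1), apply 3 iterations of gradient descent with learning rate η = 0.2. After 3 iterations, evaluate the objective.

∇h = (10u, 6v)
Step 1: at (5, 1), ∇h = (50, 6) → (5, 1) − 0.2·(50, 6) = (-5, -0.2)
Step 2: at (-5, -0.2), ∇h = (-50, -1.2) → (-5, -0.2) − 0.2·(-50, -1.2) = (5, 0.04)
Step 3: at (5, 0.04), ∇h = (50, 0.24) → (5, 0.04) − 0.2·(50, 0.24) = (-5, -0.008)
h(-5, -0.008) = 125.000192

125.000192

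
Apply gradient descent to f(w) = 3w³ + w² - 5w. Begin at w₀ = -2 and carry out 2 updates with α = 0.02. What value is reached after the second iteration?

-3.499688

f′(w) = 9w² + 2w - 5
w₁ = -2 − 0.02·27 = -2.54
w₂ = -2.54 − 0.02·47.9844 = -3.499688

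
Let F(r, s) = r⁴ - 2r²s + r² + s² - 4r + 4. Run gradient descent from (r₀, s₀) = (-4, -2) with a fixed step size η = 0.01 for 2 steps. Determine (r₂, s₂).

(-0.8344, -1.5872)

∇F = (4r³ - 4rs + 2r - 4, -2r² + 2s)
(r₁, s₁) = (-4, -2) − 0.01·(-300, -36) = (-1, -1.64)
(r₂, s₂) = (-1, -1.64) − 0.01·(-16.56, -5.28) = (-0.8344, -1.5872)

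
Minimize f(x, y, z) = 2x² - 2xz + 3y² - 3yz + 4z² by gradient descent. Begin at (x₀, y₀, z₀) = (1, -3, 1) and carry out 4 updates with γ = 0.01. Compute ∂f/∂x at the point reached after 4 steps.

2.63478766

∇f = (4x - 2z, 6y - 3z, -2x - 3y + 8z)
Step 1: at (1, -3, 1), ∇f = (2, -21, 15) → (1, -3, 1) − 0.01·(2, -21, 15) = (0.98, -2.79, 0.85)
Step 2: at (0.98, -2.79, 0.85), ∇f = (2.22, -19.29, 13.21) → (0.98, -2.79, 0.85) − 0.01·(2.22, -19.29, 13.21) = (0.9578, -2.5971, 0.7179)
Step 3: at (0.9578, -2.5971, 0.7179), ∇f = (2.3954, -17.7363, 11.6189) → (0.9578, -2.5971, 0.7179) − 0.01·(2.3954, -17.7363, 11.6189) = (0.933846, -2.419737, 0.601711)
Step 4: at (0.933846, -2.419737, 0.601711), ∇f = (2.531962, -16.323555, 10.205207) → (0.933846, -2.419737, 0.601711) − 0.01·(2.531962, -16.323555, 10.205207) = (0.90852638, -2.25650145, 0.49965893)
∂f/∂x at (0.90852638, -2.25650145, 0.49965893) = 2.63478766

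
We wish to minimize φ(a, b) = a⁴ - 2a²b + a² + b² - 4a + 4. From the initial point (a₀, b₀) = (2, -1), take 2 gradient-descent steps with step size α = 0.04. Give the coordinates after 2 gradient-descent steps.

∇φ = (4a³ - 4ab + 2a - 4, -2a² + 2b)
Step 1: at (2, -1), ∇φ = (40, -10) → (2, -1) − 0.04·(40, -10) = (0.4, -0.6)
Step 2: at (0.4, -0.6), ∇φ = (-1.984, -1.52) → (0.4, -0.6) − 0.04·(-1.984, -1.52) = (0.47936, -0.5392)

(0.47936, -0.5392)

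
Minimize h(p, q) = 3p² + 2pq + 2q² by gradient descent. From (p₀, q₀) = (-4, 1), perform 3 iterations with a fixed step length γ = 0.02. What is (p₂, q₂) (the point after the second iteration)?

(-3.176, 1.136)

∇h = (6p + 2q, 2p + 4q)
Step 1: at (-4, 1), ∇h = (-22, -4) → (-4, 1) − 0.02·(-22, -4) = (-3.56, 1.08)
Step 2: at (-3.56, 1.08), ∇h = (-19.2, -2.8) → (-3.56, 1.08) − 0.02·(-19.2, -2.8) = (-3.176, 1.136)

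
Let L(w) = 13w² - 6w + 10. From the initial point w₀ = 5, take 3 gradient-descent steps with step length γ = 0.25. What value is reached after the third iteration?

L′(w) = 26w - 6
Step 1: L′(5) = 124; w₁ = 5 − 0.25·124 = -26
Step 2: L′(-26) = -682; w₂ = -26 − 0.25·(-682) = 144.5
Step 3: L′(144.5) = 3751; w₃ = 144.5 − 0.25·3751 = -793.25

-793.25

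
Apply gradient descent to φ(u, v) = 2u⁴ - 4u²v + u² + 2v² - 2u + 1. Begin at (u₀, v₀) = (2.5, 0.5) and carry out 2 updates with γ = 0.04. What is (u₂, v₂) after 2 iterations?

(0.52996736, 1.981344)

∇φ = (8u³ - 8uv + 2u - 2, -4u² + 4v)
Step 1: at (2.5, 0.5), ∇φ = (118, -23) → (2.5, 0.5) − 0.04·(118, -23) = (-2.22, 1.42)
Step 2: at (-2.22, 1.42), ∇φ = (-68.749184, -14.0336) → (-2.22, 1.42) − 0.04·(-68.749184, -14.0336) = (0.52996736, 1.981344)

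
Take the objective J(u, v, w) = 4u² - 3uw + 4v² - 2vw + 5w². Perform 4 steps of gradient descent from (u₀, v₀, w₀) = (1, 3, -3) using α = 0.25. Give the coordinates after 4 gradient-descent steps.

∇J = (8u - 3w, 8v - 2w, -3u - 2v + 10w)
Step 1: at (1, 3, -3), ∇J = (17, 30, -39) → (1, 3, -3) − 0.25·(17, 30, -39) = (-3.25, -4.5, 6.75)
Step 2: at (-3.25, -4.5, 6.75), ∇J = (-46.25, -49.5, 86.25) → (-3.25, -4.5, 6.75) − 0.25·(-46.25, -49.5, 86.25) = (8.3125, 7.875, -14.8125)
Step 3: at (8.3125, 7.875, -14.8125), ∇J = (110.9375, 92.625, -188.8125) → (8.3125, 7.875, -14.8125) − 0.25·(110.9375, 92.625, -188.8125) = (-19.421875, -15.28125, 32.390625)
Step 4: at (-19.421875, -15.28125, 32.390625), ∇J = (-252.546875, -187.03125, 412.734375) → (-19.421875, -15.28125, 32.390625) − 0.25·(-252.546875, -187.03125, 412.734375) = (43.71484375, 31.4765625, -70.79296875)

(43.71484375, 31.4765625, -70.79296875)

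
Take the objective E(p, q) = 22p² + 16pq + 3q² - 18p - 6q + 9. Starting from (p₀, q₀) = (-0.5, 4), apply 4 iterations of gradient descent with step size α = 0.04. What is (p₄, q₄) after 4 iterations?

(-0.44912768, 3.82194688)

∇E = (44p + 16q - 18, 16p + 6q - 6)
(p₁, q₁) = (-0.5, 4) − 0.04·(24, 10) = (-1.46, 3.6)
(p₂, q₂) = (-1.46, 3.6) − 0.04·(-24.64, -7.76) = (-0.4744, 3.9104)
(p₃, q₃) = (-0.4744, 3.9104) − 0.04·(23.6928, 9.872) = (-1.422112, 3.51552)
(p₄, q₄) = (-1.422112, 3.51552) − 0.04·(-24.324608, -7.660672) = (-0.44912768, 3.82194688)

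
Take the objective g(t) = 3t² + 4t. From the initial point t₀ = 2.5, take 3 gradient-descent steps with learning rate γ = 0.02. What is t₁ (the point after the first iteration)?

g′(t) = 6t + 4
Step 1: g′(2.5) = 19; t₁ = 2.5 − 0.02·19 = 2.12

2.12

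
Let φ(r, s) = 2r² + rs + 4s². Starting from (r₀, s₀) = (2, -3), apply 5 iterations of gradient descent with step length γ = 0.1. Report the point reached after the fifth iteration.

(0.24183, -0.05752)

∇φ = (4r + s, r + 8s)
Step 1: at (2, -3), ∇φ = (5, -22) → (2, -3) − 0.1·(5, -22) = (1.5, -0.8)
Step 2: at (1.5, -0.8), ∇φ = (5.2, -4.9) → (1.5, -0.8) − 0.1·(5.2, -4.9) = (0.98, -0.31)
Step 3: at (0.98, -0.31), ∇φ = (3.61, -1.5) → (0.98, -0.31) − 0.1·(3.61, -1.5) = (0.619, -0.16)
Step 4: at (0.619, -0.16), ∇φ = (2.316, -0.661) → (0.619, -0.16) − 0.1·(2.316, -0.661) = (0.3874, -0.0939)
Step 5: at (0.3874, -0.0939), ∇φ = (1.4557, -0.3638) → (0.3874, -0.0939) − 0.1·(1.4557, -0.3638) = (0.24183, -0.05752)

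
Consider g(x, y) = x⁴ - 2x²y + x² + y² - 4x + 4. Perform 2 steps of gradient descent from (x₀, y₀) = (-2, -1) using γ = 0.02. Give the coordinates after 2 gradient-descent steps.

∇g = (4x³ - 4xy + 2x - 4, -2x² + 2y)
Step 1: at (-2, -1), ∇g = (-48, -10) → (-2, -1) − 0.02·(-48, -10) = (-1.04, -0.8)
Step 2: at (-1.04, -0.8), ∇g = (-13.907456, -3.7632) → (-1.04, -0.8) − 0.02·(-13.907456, -3.7632) = (-0.76185088, -0.724736)

(-0.76185088, -0.724736)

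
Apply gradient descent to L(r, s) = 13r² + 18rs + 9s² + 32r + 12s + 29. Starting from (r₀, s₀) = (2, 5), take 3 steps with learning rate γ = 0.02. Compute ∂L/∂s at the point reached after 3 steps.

∇L = (26r + 18s + 32, 18r + 18s + 12)
Step 1: at (2, 5), ∇L = (174, 138) → (2, 5) − 0.02·(174, 138) = (-1.48, 2.24)
Step 2: at (-1.48, 2.24), ∇L = (33.84, 25.68) → (-1.48, 2.24) − 0.02·(33.84, 25.68) = (-2.1568, 1.7264)
Step 3: at (-2.1568, 1.7264), ∇L = (6.9984, 4.2528) → (-2.1568, 1.7264) − 0.02·(6.9984, 4.2528) = (-2.296768, 1.641344)
∂L/∂s at (-2.296768, 1.641344) = 0.202368

0.202368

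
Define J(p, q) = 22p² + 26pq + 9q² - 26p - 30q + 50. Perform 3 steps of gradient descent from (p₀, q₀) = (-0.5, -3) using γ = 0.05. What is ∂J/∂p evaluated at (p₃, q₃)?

1088.312

∇J = (44p + 26q - 26, 26p + 18q - 30)
Step 1: at (-0.5, -3), ∇J = (-126, -97) → (-0.5, -3) − 0.05·(-126, -97) = (5.8, 1.85)
Step 2: at (5.8, 1.85), ∇J = (277.3, 154.1) → (5.8, 1.85) − 0.05·(277.3, 154.1) = (-8.065, -5.855)
Step 3: at (-8.065, -5.855), ∇J = (-533.09, -345.08) → (-8.065, -5.855) − 0.05·(-533.09, -345.08) = (18.5895, 11.399)
∂J/∂p at (18.5895, 11.399) = 1088.312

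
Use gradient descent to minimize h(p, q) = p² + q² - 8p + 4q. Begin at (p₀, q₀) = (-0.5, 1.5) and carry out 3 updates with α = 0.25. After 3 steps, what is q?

-1.5625

∇h = (2p - 8, 2q + 4)
Step 1: at (-0.5, 1.5), ∇h = (-9, 7) → (-0.5, 1.5) − 0.25·(-9, 7) = (1.75, -0.25)
Step 2: at (1.75, -0.25), ∇h = (-4.5, 3.5) → (1.75, -0.25) − 0.25·(-4.5, 3.5) = (2.875, -1.125)
Step 3: at (2.875, -1.125), ∇h = (-2.25, 1.75) → (2.875, -1.125) − 0.25·(-2.25, 1.75) = (3.4375, -1.5625)
q = -1.5625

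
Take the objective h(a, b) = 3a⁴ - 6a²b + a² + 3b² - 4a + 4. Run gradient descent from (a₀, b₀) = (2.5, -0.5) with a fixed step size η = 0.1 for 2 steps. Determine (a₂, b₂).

∇h = (12a³ - 12ab + 2a - 4, -6a² + 6b)
Step 1: at (2.5, -0.5), ∇h = (203.5, -40.5) → (2.5, -0.5) − 0.1·(203.5, -40.5) = (-17.85, 3.55)
Step 2: at (-17.85, 3.55), ∇h = (-67528.2295, -1890.435) → (-17.85, 3.55) − 0.1·(-67528.2295, -1890.435) = (6734.97295, 192.5935)

(6734.97295, 192.5935)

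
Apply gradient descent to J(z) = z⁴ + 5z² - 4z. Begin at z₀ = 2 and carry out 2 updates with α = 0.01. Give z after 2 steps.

1.26752768

J′(z) = 4z³ + 10z - 4
z₁ = 2 − 0.01·48 = 1.52
z₂ = 1.52 − 0.01·25.247232 = 1.26752768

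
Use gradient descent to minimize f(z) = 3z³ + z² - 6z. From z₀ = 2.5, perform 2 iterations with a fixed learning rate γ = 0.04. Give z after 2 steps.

f′(z) = 9z² + 2z - 6
z₁ = 2.5 − 0.04·55.25 = 0.29
z₂ = 0.29 − 0.04·(-4.6631) = 0.476524

0.476524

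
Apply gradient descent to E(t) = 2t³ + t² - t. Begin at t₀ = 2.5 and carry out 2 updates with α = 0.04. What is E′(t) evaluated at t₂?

2.771125743616

E′(t) = 6t² + 2t - 1
Step 1: E′(2.5) = 41.5; t₁ = 2.5 − 0.04·41.5 = 0.84
Step 2: E′(0.84) = 4.9136; t₂ = 0.84 − 0.04·4.9136 = 0.643456
E′(t) at (0.643456) = 2.771125743616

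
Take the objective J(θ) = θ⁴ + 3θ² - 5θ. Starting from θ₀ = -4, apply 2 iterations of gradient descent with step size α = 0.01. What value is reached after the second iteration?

J′(θ) = 4θ³ + 6θ - 5
Step 1: J′(-4) = -285; θ₁ = -4 − 0.01·(-285) = -1.15
Step 2: J′(-1.15) = -17.9835; θ₂ = -1.15 − 0.01·(-17.9835) = -0.970165

-0.970165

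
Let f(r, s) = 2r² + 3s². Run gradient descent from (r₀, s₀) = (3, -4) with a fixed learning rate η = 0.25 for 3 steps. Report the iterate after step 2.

∇f = (4r, 6s)
Step 1: at (3, -4), ∇f = (12, -24) → (3, -4) − 0.25·(12, -24) = (0, 2)
Step 2: at (0, 2), ∇f = (0, 12) → (0, 2) − 0.25·(0, 12) = (0, -1)

(0, -1)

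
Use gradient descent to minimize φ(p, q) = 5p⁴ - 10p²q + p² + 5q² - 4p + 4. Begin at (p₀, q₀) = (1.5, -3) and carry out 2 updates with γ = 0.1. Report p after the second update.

∇φ = (20p³ - 20pq + 2p - 4, -10p² + 10q)
Step 1: at (1.5, -3), ∇φ = (156.5, -52.5) → (1.5, -3) − 0.1·(156.5, -52.5) = (-14.15, 2.25)
Step 2: at (-14.15, 2.25), ∇φ = (-56058.5175, -1979.725) → (-14.15, 2.25) − 0.1·(-56058.5175, -1979.725) = (5591.70175, 200.2225)
p = 5591.70175

5591.70175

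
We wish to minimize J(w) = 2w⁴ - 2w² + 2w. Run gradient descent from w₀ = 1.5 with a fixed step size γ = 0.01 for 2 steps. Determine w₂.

J′(w) = 8w³ - 4w + 2
w₁ = 1.5 − 0.01·23 = 1.27
w₂ = 1.27 − 0.01·13.307064 = 1.13692936

1.13692936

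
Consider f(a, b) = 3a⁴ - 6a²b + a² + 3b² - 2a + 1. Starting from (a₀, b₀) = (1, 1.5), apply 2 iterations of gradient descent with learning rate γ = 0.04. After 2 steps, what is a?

∇f = (12a³ - 12ab + 2a - 2, -6a² + 6b)
Step 1: at (1, 1.5), ∇f = (-6, 3) → (1, 1.5) − 0.04·(-6, 3) = (1.24, 1.38)
Step 2: at (1.24, 1.38), ∇f = (2.825088, -0.9456) → (1.24, 1.38) − 0.04·(2.825088, -0.9456) = (1.12699648, 1.417824)
a = 1.12699648

1.12699648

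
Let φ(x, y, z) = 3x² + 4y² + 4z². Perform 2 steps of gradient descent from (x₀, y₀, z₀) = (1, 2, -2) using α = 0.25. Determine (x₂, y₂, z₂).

∇φ = (6x, 8y, 8z)
Step 1: at (1, 2, -2), ∇φ = (6, 16, -16) → (1, 2, -2) − 0.25·(6, 16, -16) = (-0.5, -2, 2)
Step 2: at (-0.5, -2, 2), ∇φ = (-3, -16, 16) → (-0.5, -2, 2) − 0.25·(-3, -16, 16) = (0.25, 2, -2)

(0.25, 2, -2)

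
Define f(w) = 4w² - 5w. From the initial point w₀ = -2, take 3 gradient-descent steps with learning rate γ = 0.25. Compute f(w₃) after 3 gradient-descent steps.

26

f′(w) = 8w - 5
w₁ = -2 − 0.25·(-21) = 3.25
w₂ = 3.25 − 0.25·21 = -2
w₃ = -2 − 0.25·(-21) = 3.25
f(3.25) = 26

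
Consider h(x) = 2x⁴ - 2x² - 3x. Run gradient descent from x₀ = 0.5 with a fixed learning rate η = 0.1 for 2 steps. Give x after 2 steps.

h′(x) = 8x³ - 4x - 3
x₁ = 0.5 − 0.1·(-4) = 0.9
x₂ = 0.9 − 0.1·(-0.768) = 0.9768

0.9768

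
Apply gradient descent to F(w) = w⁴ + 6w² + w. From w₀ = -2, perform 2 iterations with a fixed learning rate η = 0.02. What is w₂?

F′(w) = 4w³ + 12w + 1
Step 1: F′(-2) = -55; w₁ = -2 − 0.02·(-55) = -0.9
Step 2: F′(-0.9) = -12.716; w₂ = -0.9 − 0.02·(-12.716) = -0.64568

-0.64568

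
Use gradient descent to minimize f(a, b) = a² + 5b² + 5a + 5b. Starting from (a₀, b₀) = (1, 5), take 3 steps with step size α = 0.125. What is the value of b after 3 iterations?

-0.5859375

∇f = (2a + 5, 10b + 5)
Step 1: at (1, 5), ∇f = (7, 55) → (1, 5) − 0.125·(7, 55) = (0.125, -1.875)
Step 2: at (0.125, -1.875), ∇f = (5.25, -13.75) → (0.125, -1.875) − 0.125·(5.25, -13.75) = (-0.53125, -0.15625)
Step 3: at (-0.53125, -0.15625), ∇f = (3.9375, 3.4375) → (-0.53125, -0.15625) − 0.125·(3.9375, 3.4375) = (-1.0234375, -0.5859375)
b = -0.5859375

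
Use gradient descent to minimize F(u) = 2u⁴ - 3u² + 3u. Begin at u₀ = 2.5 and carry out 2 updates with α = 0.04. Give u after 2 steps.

F′(u) = 8u³ - 6u + 3
Step 1: F′(2.5) = 113; u₁ = 2.5 − 0.04·113 = -2.02
Step 2: F′(-2.02) = -50.819264; u₂ = -2.02 − 0.04·(-50.819264) = 0.01277056

0.01277056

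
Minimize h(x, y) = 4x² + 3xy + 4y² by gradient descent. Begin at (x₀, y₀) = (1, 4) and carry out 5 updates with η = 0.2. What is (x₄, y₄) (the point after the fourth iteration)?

∇h = (8x + 3y, 3x + 8y)
Step 1: at (1, 4), ∇h = (20, 35) → (1, 4) − 0.2·(20, 35) = (-3, -3)
Step 2: at (-3, -3), ∇h = (-33, -33) → (-3, -3) − 0.2·(-33, -33) = (3.6, 3.6)
Step 3: at (3.6, 3.6), ∇h = (39.6, 39.6) → (3.6, 3.6) − 0.2·(39.6, 39.6) = (-4.32, -4.32)
Step 4: at (-4.32, -4.32), ∇h = (-47.52, -47.52) → (-4.32, -4.32) − 0.2·(-47.52, -47.52) = (5.184, 5.184)

(5.184, 5.184)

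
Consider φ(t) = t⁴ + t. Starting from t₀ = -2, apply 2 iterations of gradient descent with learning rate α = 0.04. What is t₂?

φ′(t) = 4t³ + 1
t₁ = -2 − 0.04·(-31) = -0.76
t₂ = -0.76 − 0.04·(-0.755904) = -0.72976384

-0.72976384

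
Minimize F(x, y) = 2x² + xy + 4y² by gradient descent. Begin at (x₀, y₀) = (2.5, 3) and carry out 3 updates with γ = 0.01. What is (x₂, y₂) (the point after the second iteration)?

∇F = (4x + y, x + 8y)
Step 1: at (2.5, 3), ∇F = (13, 26.5) → (2.5, 3) − 0.01·(13, 26.5) = (2.37, 2.735)
Step 2: at (2.37, 2.735), ∇F = (12.215, 24.25) → (2.37, 2.735) − 0.01·(12.215, 24.25) = (2.24785, 2.4925)

(2.24785, 2.4925)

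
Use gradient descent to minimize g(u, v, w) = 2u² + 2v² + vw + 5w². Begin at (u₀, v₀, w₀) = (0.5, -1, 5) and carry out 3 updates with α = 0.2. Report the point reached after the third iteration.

∇g = (4u, 4v + w, v + 10w)
(u₁, v₁, w₁) = (0.5, -1, 5) − 0.2·(2, 1, 49) = (0.1, -1.2, -4.8)
(u₂, v₂, w₂) = (0.1, -1.2, -4.8) − 0.2·(0.4, -9.6, -49.2) = (0.02, 0.72, 5.04)
(u₃, v₃, w₃) = (0.02, 0.72, 5.04) − 0.2·(0.08, 7.92, 51.12) = (0.004, -0.864, -5.184)

(0.004, -0.864, -5.184)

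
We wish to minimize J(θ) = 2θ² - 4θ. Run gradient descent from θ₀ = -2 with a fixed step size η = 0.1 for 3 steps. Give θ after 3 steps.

0.352

J′(θ) = 4θ - 4
Step 1: J′(-2) = -12; θ₁ = -2 − 0.1·(-12) = -0.8
Step 2: J′(-0.8) = -7.2; θ₂ = -0.8 − 0.1·(-7.2) = -0.08
Step 3: J′(-0.08) = -4.32; θ₃ = -0.08 − 0.1·(-4.32) = 0.352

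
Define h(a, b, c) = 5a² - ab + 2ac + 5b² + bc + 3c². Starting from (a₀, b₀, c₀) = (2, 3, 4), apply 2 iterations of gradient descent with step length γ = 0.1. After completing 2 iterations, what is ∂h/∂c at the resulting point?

2.34

∇h = (10a - b + 2c, -a + 10b + c, 2a + b + 6c)
Step 1: at (2, 3, 4), ∇h = (25, 32, 31) → (2, 3, 4) − 0.1·(25, 32, 31) = (-0.5, -0.2, 0.9)
Step 2: at (-0.5, -0.2, 0.9), ∇h = (-3, -0.6, 4.2) → (-0.5, -0.2, 0.9) − 0.1·(-3, -0.6, 4.2) = (-0.2, -0.14, 0.48)
∂h/∂c at (-0.2, -0.14, 0.48) = 2.34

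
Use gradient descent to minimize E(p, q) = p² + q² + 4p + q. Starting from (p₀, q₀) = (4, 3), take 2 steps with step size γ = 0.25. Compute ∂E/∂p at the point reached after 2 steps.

∇E = (2p + 4, 2q + 1)
Step 1: at (4, 3), ∇E = (12, 7) → (4, 3) − 0.25·(12, 7) = (1, 1.25)
Step 2: at (1, 1.25), ∇E = (6, 3.5) → (1, 1.25) − 0.25·(6, 3.5) = (-0.5, 0.375)
∂E/∂p at (-0.5, 0.375) = 3

3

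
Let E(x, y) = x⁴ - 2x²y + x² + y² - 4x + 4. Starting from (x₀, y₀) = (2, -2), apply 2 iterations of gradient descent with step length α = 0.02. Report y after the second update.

-1.646336

∇E = (4x³ - 4xy + 2x - 4, -2x² + 2y)
Step 1: at (2, -2), ∇E = (48, -12) → (2, -2) − 0.02·(48, -12) = (1.04, -1.76)
Step 2: at (1.04, -1.76), ∇E = (9.901056, -5.6832) → (1.04, -1.76) − 0.02·(9.901056, -5.6832) = (0.84197888, -1.646336)
y = -1.646336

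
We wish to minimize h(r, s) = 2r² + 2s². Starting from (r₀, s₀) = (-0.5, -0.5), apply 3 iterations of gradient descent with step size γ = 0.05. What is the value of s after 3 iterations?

-0.256

∇h = (4r, 4s)
(r₁, s₁) = (-0.5, -0.5) − 0.05·(-2, -2) = (-0.4, -0.4)
(r₂, s₂) = (-0.4, -0.4) − 0.05·(-1.6, -1.6) = (-0.32, -0.32)
(r₃, s₃) = (-0.32, -0.32) − 0.05·(-1.28, -1.28) = (-0.256, -0.256)
s = -0.256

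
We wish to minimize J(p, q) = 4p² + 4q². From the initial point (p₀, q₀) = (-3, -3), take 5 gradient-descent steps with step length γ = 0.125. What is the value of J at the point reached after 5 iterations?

∇J = (8p, 8q)
(p₁, q₁) = (-3, -3) − 0.125·(-24, -24) = (0, 0)
(p₂, q₂) = (0, 0) − 0.125·(0, 0) = (0, 0)
(p₃, q₃) = (0, 0) − 0.125·(0, 0) = (0, 0)
(p₄, q₄) = (0, 0) − 0.125·(0, 0) = (0, 0)
(p₅, q₅) = (0, 0) − 0.125·(0, 0) = (0, 0)
J(0, 0) = 0

0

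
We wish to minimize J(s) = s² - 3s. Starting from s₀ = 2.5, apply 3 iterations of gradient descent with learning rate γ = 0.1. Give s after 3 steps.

2.012

J′(s) = 2s - 3
s₁ = 2.5 − 0.1·2 = 2.3
s₂ = 2.3 − 0.1·1.6 = 2.14
s₃ = 2.14 − 0.1·1.28 = 2.012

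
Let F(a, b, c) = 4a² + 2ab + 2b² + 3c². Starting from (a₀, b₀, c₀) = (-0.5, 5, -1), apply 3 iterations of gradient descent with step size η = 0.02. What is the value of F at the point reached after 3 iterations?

∇F = (8a + 2b, 2a + 4b, 6c)
Step 1: at (-0.5, 5, -1), ∇F = (6, 19, -6) → (-0.5, 5, -1) − 0.02·(6, 19, -6) = (-0.62, 4.62, -0.88)
Step 2: at (-0.62, 4.62, -0.88), ∇F = (4.28, 17.24, -5.28) → (-0.62, 4.62, -0.88) − 0.02·(4.28, 17.24, -5.28) = (-0.7056, 4.2752, -0.7744)
Step 3: at (-0.7056, 4.2752, -0.7744), ∇F = (2.9056, 15.6896, -4.6464) → (-0.7056, 4.2752, -0.7744) − 0.02·(2.9056, 15.6896, -4.6464) = (-0.763712, 3.961408, -0.681472)
F(-0.763712, 3.961408, -0.681472) = 29.060993368064

29.060993368064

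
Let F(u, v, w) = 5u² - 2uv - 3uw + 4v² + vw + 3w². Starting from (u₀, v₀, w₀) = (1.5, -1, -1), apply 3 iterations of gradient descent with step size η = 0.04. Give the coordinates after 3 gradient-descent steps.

(0.129408, -0.150368, -0.183584)

∇F = (10u - 2v - 3w, -2u + 8v + w, -3u + v + 6w)
Step 1: at (1.5, -1, -1), ∇F = (20, -12, -11.5) → (1.5, -1, -1) − 0.04·(20, -12, -11.5) = (0.7, -0.52, -0.54)
Step 2: at (0.7, -0.52, -0.54), ∇F = (9.66, -6.1, -5.86) → (0.7, -0.52, -0.54) − 0.04·(9.66, -6.1, -5.86) = (0.3136, -0.276, -0.3056)
Step 3: at (0.3136, -0.276, -0.3056), ∇F = (4.6048, -3.1408, -3.0504) → (0.3136, -0.276, -0.3056) − 0.04·(4.6048, -3.1408, -3.0504) = (0.129408, -0.150368, -0.183584)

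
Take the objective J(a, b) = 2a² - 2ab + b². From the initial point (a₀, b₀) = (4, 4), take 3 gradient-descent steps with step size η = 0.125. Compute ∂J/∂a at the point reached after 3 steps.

∇J = (4a - 2b, -2a + 2b)
Step 1: at (4, 4), ∇J = (8, 0) → (4, 4) − 0.125·(8, 0) = (3, 4)
Step 2: at (3, 4), ∇J = (4, 2) → (3, 4) − 0.125·(4, 2) = (2.5, 3.75)
Step 3: at (2.5, 3.75), ∇J = (2.5, 2.5) → (2.5, 3.75) − 0.125·(2.5, 2.5) = (2.1875, 3.4375)
∂J/∂a at (2.1875, 3.4375) = 1.875

1.875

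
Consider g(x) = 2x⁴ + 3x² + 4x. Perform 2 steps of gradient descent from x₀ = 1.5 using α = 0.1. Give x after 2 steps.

g′(x) = 8x³ + 6x + 4
Step 1: g′(1.5) = 40; x₁ = 1.5 − 0.1·40 = -2.5
Step 2: g′(-2.5) = -136; x₂ = -2.5 − 0.1·(-136) = 11.1

11.1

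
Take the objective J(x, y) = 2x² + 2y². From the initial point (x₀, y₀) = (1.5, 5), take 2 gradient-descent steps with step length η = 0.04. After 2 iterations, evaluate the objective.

∇J = (4x, 4y)
Step 1: at (1.5, 5), ∇J = (6, 20) → (1.5, 5) − 0.04·(6, 20) = (1.26, 4.2)
Step 2: at (1.26, 4.2), ∇J = (5.04, 16.8) → (1.26, 4.2) − 0.04·(5.04, 16.8) = (1.0584, 3.528)
J(1.0584, 3.528) = 27.13398912

27.13398912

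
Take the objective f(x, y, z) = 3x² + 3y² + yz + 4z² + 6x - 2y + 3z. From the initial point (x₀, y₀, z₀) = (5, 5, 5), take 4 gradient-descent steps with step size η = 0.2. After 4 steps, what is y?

∇f = (6x + 6, 6y + z - 2, y + 8z + 3)
Step 1: at (5, 5, 5), ∇f = (36, 33, 48) → (5, 5, 5) − 0.2·(36, 33, 48) = (-2.2, -1.6, -4.6)
Step 2: at (-2.2, -1.6, -4.6), ∇f = (-7.2, -16.2, -35.4) → (-2.2, -1.6, -4.6) − 0.2·(-7.2, -16.2, -35.4) = (-0.76, 1.64, 2.48)
Step 3: at (-0.76, 1.64, 2.48), ∇f = (1.44, 10.32, 24.48) → (-0.76, 1.64, 2.48) − 0.2·(1.44, 10.32, 24.48) = (-1.048, -0.424, -2.416)
Step 4: at (-1.048, -0.424, -2.416), ∇f = (-0.288, -6.96, -16.752) → (-1.048, -0.424, -2.416) − 0.2·(-0.288, -6.96, -16.752) = (-0.9904, 0.968, 0.9344)
y = 0.968

0.968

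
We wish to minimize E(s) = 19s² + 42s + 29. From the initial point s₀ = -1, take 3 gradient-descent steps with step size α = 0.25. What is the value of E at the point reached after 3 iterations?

79405.6875

E′(s) = 38s + 42
Step 1: E′(-1) = 4; s₁ = -1 − 0.25·4 = -2
Step 2: E′(-2) = -34; s₂ = -2 − 0.25·(-34) = 6.5
Step 3: E′(6.5) = 289; s₃ = 6.5 − 0.25·289 = -65.75
E(-65.75) = 79405.6875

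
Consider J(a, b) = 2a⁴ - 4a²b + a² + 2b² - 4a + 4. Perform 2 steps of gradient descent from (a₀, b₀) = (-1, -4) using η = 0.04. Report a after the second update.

∇J = (8a³ - 8ab + 2a - 4, -4a² + 4b)
(a₁, b₁) = (-1, -4) − 0.04·(-46, -20) = (0.84, -3.2)
(a₂, b₂) = (0.84, -3.2) − 0.04·(23.925632, -15.6224) = (-0.11702528, -2.575104)
a = -0.11702528

-0.11702528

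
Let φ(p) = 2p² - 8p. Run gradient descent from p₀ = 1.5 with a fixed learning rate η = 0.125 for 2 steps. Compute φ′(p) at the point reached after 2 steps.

φ′(p) = 4p - 8
p₁ = 1.5 − 0.125·(-2) = 1.75
p₂ = 1.75 − 0.125·(-1) = 1.875
φ′(p) at (1.875) = -0.5

-0.5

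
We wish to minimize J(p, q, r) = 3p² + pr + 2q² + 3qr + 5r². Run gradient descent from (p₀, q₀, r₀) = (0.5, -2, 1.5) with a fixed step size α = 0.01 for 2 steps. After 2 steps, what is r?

∇J = (6p + r, 4q + 3r, p + 3q + 10r)
Step 1: at (0.5, -2, 1.5), ∇J = (4.5, -3.5, 9.5) → (0.5, -2, 1.5) − 0.01·(4.5, -3.5, 9.5) = (0.455, -1.965, 1.405)
Step 2: at (0.455, -1.965, 1.405), ∇J = (4.135, -3.645, 8.61) → (0.455, -1.965, 1.405) − 0.01·(4.135, -3.645, 8.61) = (0.41365, -1.92855, 1.3189)
r = 1.3189

1.3189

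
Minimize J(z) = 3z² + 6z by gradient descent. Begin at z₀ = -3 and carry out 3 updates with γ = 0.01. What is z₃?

J′(z) = 6z + 6
z₁ = -3 − 0.01·(-12) = -2.88
z₂ = -2.88 − 0.01·(-11.28) = -2.7672
z₃ = -2.7672 − 0.01·(-10.6032) = -2.661168

-2.661168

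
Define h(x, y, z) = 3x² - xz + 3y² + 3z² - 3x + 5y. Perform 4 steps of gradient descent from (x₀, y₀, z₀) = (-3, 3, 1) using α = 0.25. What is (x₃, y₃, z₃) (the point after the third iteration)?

∇h = (6x - z - 3, 6y + 5, -x + 6z)
Step 1: at (-3, 3, 1), ∇h = (-22, 23, 9) → (-3, 3, 1) − 0.25·(-22, 23, 9) = (2.5, -2.75, -1.25)
Step 2: at (2.5, -2.75, -1.25), ∇h = (13.25, -11.5, -10) → (2.5, -2.75, -1.25) − 0.25·(13.25, -11.5, -10) = (-0.8125, 0.125, 1.25)
Step 3: at (-0.8125, 0.125, 1.25), ∇h = (-9.125, 5.75, 8.3125) → (-0.8125, 0.125, 1.25) − 0.25·(-9.125, 5.75, 8.3125) = (1.46875, -1.3125, -0.828125)

(1.46875, -1.3125, -0.828125)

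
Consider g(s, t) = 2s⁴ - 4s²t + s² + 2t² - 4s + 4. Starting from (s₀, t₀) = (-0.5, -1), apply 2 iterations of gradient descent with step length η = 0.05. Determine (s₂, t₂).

(0.2, -0.6)

∇g = (8s³ - 8st + 2s - 4, -4s² + 4t)
(s₁, t₁) = (-0.5, -1) − 0.05·(-10, -5) = (0, -0.75)
(s₂, t₂) = (0, -0.75) − 0.05·(-4, -3) = (0.2, -0.6)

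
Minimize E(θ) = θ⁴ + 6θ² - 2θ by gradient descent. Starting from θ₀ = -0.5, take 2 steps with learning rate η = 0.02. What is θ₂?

-0.20792504

E′(θ) = 4θ³ + 12θ - 2
θ₁ = -0.5 − 0.02·(-8.5) = -0.33
θ₂ = -0.33 − 0.02·(-6.103748) = -0.20792504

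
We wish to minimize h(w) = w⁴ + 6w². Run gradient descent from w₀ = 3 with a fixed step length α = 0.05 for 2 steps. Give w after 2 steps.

13.1376

h′(w) = 4w³ + 12w
w₁ = 3 − 0.05·144 = -4.2
w₂ = -4.2 − 0.05·(-346.752) = 13.1376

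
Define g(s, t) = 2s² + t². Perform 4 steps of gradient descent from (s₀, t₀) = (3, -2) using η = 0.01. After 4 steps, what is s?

2.54803968

∇g = (4s, 2t)
(s₁, t₁) = (3, -2) − 0.01·(12, -4) = (2.88, -1.96)
(s₂, t₂) = (2.88, -1.96) − 0.01·(11.52, -3.92) = (2.7648, -1.9208)
(s₃, t₃) = (2.7648, -1.9208) − 0.01·(11.0592, -3.8416) = (2.654208, -1.882384)
(s₄, t₄) = (2.654208, -1.882384) − 0.01·(10.616832, -3.764768) = (2.54803968, -1.84473632)
s = 2.54803968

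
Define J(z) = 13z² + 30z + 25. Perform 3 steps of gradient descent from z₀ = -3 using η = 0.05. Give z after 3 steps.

J′(z) = 26z + 30
z₁ = -3 − 0.05·(-48) = -0.6
z₂ = -0.6 − 0.05·14.4 = -1.32
z₃ = -1.32 − 0.05·(-4.32) = -1.104

-1.104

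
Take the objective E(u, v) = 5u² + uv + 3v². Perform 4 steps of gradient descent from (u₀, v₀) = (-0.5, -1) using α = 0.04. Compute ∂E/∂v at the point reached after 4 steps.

∇E = (10u + v, u + 6v)
(u₁, v₁) = (-0.5, -1) − 0.04·(-6, -6.5) = (-0.26, -0.74)
(u₂, v₂) = (-0.26, -0.74) − 0.04·(-3.34, -4.7) = (-0.1264, -0.552)
(u₃, v₃) = (-0.1264, -0.552) − 0.04·(-1.816, -3.4384) = (-0.05376, -0.414464)
(u₄, v₄) = (-0.05376, -0.414464) − 0.04·(-0.952064, -2.540544) = (-0.01567744, -0.31284224)
∂E/∂v at (-0.01567744, -0.31284224) = -1.89273088

-1.89273088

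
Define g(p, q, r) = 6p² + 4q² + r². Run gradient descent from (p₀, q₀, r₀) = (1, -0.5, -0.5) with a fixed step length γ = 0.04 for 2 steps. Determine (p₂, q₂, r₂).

∇g = (12p, 8q, 2r)
(p₁, q₁, r₁) = (1, -0.5, -0.5) − 0.04·(12, -4, -1) = (0.52, -0.34, -0.46)
(p₂, q₂, r₂) = (0.52, -0.34, -0.46) − 0.04·(6.24, -2.72, -0.92) = (0.2704, -0.2312, -0.4232)

(0.2704, -0.2312, -0.4232)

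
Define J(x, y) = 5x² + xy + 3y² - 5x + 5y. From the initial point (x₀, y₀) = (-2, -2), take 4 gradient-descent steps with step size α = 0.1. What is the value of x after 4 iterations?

∇J = (10x + y - 5, x + 6y + 5)
(x₁, y₁) = (-2, -2) − 0.1·(-27, -9) = (0.7, -1.1)
(x₂, y₂) = (0.7, -1.1) − 0.1·(0.9, -0.9) = (0.61, -1.01)
(x₃, y₃) = (0.61, -1.01) − 0.1·(0.09, -0.45) = (0.601, -0.965)
(x₄, y₄) = (0.601, -0.965) − 0.1·(0.045, -0.189) = (0.5965, -0.9461)
x = 0.5965

0.5965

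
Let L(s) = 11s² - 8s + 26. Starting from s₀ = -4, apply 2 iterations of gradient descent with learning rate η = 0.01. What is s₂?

-2.2912

L′(s) = 22s - 8
s₁ = -4 − 0.01·(-96) = -3.04
s₂ = -3.04 − 0.01·(-74.88) = -2.2912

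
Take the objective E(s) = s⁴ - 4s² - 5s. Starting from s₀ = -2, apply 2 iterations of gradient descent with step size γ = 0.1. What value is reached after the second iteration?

E′(s) = 4s³ - 8s - 5
Step 1: E′(-2) = -21; s₁ = -2 − 0.1·(-21) = 0.1
Step 2: E′(0.1) = -5.796; s₂ = 0.1 − 0.1·(-5.796) = 0.6796

0.6796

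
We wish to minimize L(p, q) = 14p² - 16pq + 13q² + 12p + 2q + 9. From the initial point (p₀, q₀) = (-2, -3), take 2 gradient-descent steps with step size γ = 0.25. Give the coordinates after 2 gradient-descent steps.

∇L = (28p - 16q + 12, -16p + 26q + 2)
(p₁, q₁) = (-2, -3) − 0.25·(4, -44) = (-3, 8)
(p₂, q₂) = (-3, 8) − 0.25·(-200, 258) = (47, -56.5)

(47, -56.5)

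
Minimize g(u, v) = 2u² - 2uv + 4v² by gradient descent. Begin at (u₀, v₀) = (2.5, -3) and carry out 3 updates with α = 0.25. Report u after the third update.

-2.5

∇g = (4u - 2v, -2u + 8v)
(u₁, v₁) = (2.5, -3) − 0.25·(16, -29) = (-1.5, 4.25)
(u₂, v₂) = (-1.5, 4.25) − 0.25·(-14.5, 37) = (2.125, -5)
(u₃, v₃) = (2.125, -5) − 0.25·(18.5, -44.25) = (-2.5, 6.0625)
u = -2.5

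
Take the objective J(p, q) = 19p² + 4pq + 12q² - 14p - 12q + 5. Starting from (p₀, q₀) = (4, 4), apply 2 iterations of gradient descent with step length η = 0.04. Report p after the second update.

∇J = (38p + 4q - 14, 4p + 24q - 12)
(p₁, q₁) = (4, 4) − 0.04·(154, 100) = (-2.16, 0)
(p₂, q₂) = (-2.16, 0) − 0.04·(-96.08, -20.64) = (1.6832, 0.8256)
p = 1.6832

1.6832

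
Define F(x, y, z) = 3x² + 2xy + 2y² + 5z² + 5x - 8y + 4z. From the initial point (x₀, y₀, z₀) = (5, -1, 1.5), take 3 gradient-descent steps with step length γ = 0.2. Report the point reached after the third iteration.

(-1.76, 2.2, -2.3)

∇F = (6x + 2y + 5, 2x + 4y - 8, 10z + 4)
(x₁, y₁, z₁) = (5, -1, 1.5) − 0.2·(33, -2, 19) = (-1.6, -0.6, -2.3)
(x₂, y₂, z₂) = (-1.6, -0.6, -2.3) − 0.2·(-5.8, -13.6, -19) = (-0.44, 2.12, 1.5)
(x₃, y₃, z₃) = (-0.44, 2.12, 1.5) − 0.2·(6.6, -0.4, 19) = (-1.76, 2.2, -2.3)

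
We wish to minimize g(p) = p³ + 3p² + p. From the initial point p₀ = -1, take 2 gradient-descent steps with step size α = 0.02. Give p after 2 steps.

g′(p) = 3p² + 6p + 1
Step 1: g′(-1) = -2; p₁ = -1 − 0.02·(-2) = -0.96
Step 2: g′(-0.96) = -1.9952; p₂ = -0.96 − 0.02·(-1.9952) = -0.920096

-0.920096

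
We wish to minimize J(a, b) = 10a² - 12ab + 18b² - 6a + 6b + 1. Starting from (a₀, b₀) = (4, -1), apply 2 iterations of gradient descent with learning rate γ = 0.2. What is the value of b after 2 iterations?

∇J = (20a - 12b - 6, -12a + 36b + 6)
(a₁, b₁) = (4, -1) − 0.2·(86, -78) = (-13.2, 14.6)
(a₂, b₂) = (-13.2, 14.6) − 0.2·(-445.2, 690) = (75.84, -123.4)
b = -123.4

-123.4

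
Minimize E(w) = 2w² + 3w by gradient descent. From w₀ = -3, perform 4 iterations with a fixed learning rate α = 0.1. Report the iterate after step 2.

E′(w) = 4w + 3
Step 1: E′(-3) = -9; w₁ = -3 − 0.1·(-9) = -2.1
Step 2: E′(-2.1) = -5.4; w₂ = -2.1 − 0.1·(-5.4) = -1.56

-1.56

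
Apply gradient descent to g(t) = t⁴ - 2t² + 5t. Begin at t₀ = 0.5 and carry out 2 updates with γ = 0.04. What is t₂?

g′(t) = 4t³ - 4t + 5
Step 1: g′(0.5) = 3.5; t₁ = 0.5 − 0.04·3.5 = 0.36
Step 2: g′(0.36) = 3.746624; t₂ = 0.36 − 0.04·3.746624 = 0.21013504

0.21013504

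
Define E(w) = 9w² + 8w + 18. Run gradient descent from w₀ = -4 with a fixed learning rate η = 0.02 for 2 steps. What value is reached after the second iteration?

-1.9008

E′(w) = 18w + 8
Step 1: E′(-4) = -64; w₁ = -4 − 0.02·(-64) = -2.72
Step 2: E′(-2.72) = -40.96; w₂ = -2.72 − 0.02·(-40.96) = -1.9008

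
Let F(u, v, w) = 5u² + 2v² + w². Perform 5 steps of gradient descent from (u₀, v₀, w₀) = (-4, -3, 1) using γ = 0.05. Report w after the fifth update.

0.59049

∇F = (10u, 4v, 2w)
(u₁, v₁, w₁) = (-4, -3, 1) − 0.05·(-40, -12, 2) = (-2, -2.4, 0.9)
(u₂, v₂, w₂) = (-2, -2.4, 0.9) − 0.05·(-20, -9.6, 1.8) = (-1, -1.92, 0.81)
(u₃, v₃, w₃) = (-1, -1.92, 0.81) − 0.05·(-10, -7.68, 1.62) = (-0.5, -1.536, 0.729)
(u₄, v₄, w₄) = (-0.5, -1.536, 0.729) − 0.05·(-5, -6.144, 1.458) = (-0.25, -1.2288, 0.6561)
(u₅, v₅, w₅) = (-0.25, -1.2288, 0.6561) − 0.05·(-2.5, -4.9152, 1.3122) = (-0.125, -0.98304, 0.59049)
w = 0.59049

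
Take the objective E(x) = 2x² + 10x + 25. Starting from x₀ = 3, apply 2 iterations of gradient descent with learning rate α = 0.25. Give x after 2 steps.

-2.5

E′(x) = 4x + 10
x₁ = 3 − 0.25·22 = -2.5
x₂ = -2.5 − 0.25·0 = -2.5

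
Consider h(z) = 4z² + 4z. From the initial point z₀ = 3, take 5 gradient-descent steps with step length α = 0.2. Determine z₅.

-0.77216

h′(z) = 8z + 4
Step 1: h′(3) = 28; z₁ = 3 − 0.2·28 = -2.6
Step 2: h′(-2.6) = -16.8; z₂ = -2.6 − 0.2·(-16.8) = 0.76
Step 3: h′(0.76) = 10.08; z₃ = 0.76 − 0.2·10.08 = -1.256
Step 4: h′(-1.256) = -6.048; z₄ = -1.256 − 0.2·(-6.048) = -0.0464
Step 5: h′(-0.0464) = 3.6288; z₅ = -0.0464 − 0.2·3.6288 = -0.77216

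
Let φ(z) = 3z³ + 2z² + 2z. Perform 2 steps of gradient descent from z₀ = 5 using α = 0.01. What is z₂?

φ′(z) = 9z² + 4z + 2
Step 1: φ′(5) = 247; z₁ = 5 − 0.01·247 = 2.53
Step 2: φ′(2.53) = 69.7281; z₂ = 2.53 − 0.01·69.7281 = 1.832719

1.832719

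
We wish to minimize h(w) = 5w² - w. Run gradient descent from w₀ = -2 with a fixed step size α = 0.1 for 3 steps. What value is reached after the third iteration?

0.1

h′(w) = 10w - 1
w₁ = -2 − 0.1·(-21) = 0.1
w₂ = 0.1 − 0.1·0 = 0.1
w₃ = 0.1 − 0.1·0 = 0.1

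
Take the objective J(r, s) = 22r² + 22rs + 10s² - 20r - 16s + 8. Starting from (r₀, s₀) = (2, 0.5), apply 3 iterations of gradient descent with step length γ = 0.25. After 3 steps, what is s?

-1822.5

∇J = (44r + 22s - 20, 22r + 20s - 16)
(r₁, s₁) = (2, 0.5) − 0.25·(79, 38) = (-17.75, -9)
(r₂, s₂) = (-17.75, -9) − 0.25·(-999, -586.5) = (232, 137.625)
(r₃, s₃) = (232, 137.625) − 0.25·(13215.75, 7840.5) = (-3071.9375, -1822.5)
s = -1822.5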